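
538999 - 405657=133342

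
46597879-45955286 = 642593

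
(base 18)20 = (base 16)24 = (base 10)36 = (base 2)100100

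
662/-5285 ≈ -0.125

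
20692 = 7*2956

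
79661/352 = 226 + 109/352 ≈ 226.31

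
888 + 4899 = 5787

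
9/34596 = 1/3844 ≈ 0.000260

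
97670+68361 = 166031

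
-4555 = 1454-6009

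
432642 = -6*(-72107) 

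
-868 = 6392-7260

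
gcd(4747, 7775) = 1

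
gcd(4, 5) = 1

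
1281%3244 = 1281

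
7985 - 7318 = 667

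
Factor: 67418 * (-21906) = -1 * 2^2 * 3^2 * 13^1 * 1217^1 * 2593^1 = -1476858708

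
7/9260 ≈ 0.000756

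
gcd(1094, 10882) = 2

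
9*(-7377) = -66393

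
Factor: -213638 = -1*2^1*37^1*2887^1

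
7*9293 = 65051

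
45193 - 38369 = 6824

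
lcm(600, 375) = 3000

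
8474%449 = 392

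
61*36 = 2196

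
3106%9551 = 3106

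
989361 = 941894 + 47467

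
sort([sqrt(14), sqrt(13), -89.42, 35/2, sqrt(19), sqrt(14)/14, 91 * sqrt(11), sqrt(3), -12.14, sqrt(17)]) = [-89.42, -12.14, sqrt(14)/14, sqrt(3), sqrt(13), sqrt(14), sqrt(17), sqrt(19), 35/2, 91 * sqrt(11)]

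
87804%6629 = 1627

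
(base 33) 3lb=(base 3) 12110002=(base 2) 111110000011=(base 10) 3971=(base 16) f83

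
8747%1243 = 46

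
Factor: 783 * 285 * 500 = 2^2 * 3^4 * 5^4 * 19^1 * 29^1 = 111577500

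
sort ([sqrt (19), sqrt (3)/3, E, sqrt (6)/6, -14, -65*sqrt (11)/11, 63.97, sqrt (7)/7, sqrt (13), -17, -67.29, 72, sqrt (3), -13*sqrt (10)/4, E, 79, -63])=[-67.29, -63, -65*sqrt (11)/11, -17, -14, -13*sqrt (10)/4, sqrt (7)/7, sqrt (6)/6, sqrt (3)/3, sqrt (3), E, E, sqrt (13), sqrt (19), 63.97, 72, 79]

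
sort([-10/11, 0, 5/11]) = [-10/11, 0, 5/11]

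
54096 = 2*27048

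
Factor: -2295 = -1*3^3*5^1*17^1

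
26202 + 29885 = 56087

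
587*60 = 35220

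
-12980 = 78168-91148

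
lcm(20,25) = 100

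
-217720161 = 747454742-965174903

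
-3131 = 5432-8563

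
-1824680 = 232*(-7865)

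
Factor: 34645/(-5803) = -1 * 5^1 * 7^(-1) * 13^2 * 41^1 * 829^(-1)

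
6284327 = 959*6553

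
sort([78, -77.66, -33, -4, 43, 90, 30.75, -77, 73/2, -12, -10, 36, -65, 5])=[-77.66, -77, -65, -33, -12, -10, -4, 5, 30.75, 36, 73/2, 43, 78, 90]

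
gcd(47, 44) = 1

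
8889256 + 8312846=17202102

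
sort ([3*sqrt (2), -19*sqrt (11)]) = [-19*sqrt (11), 3*sqrt (2)]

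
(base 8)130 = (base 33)2m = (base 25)3d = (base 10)88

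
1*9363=9363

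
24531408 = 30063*816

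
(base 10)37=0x25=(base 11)34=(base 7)52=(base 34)13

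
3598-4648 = -1050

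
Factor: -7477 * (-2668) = 2^2 * 23^1 * 29^1 * 7477^1 = 19948636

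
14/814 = 7/407 ≈ 0.0172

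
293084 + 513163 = 806247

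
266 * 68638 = 18257708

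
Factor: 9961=7^1*1423^1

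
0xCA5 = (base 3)11102220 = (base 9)4386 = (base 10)3237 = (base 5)100422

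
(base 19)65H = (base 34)1X0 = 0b100011100110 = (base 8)4346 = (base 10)2278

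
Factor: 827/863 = 827^1*863^ (-1)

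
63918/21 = 3043 + 5/7 ≈ 3043.71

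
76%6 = 4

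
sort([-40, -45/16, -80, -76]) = [-80, -76, -40, -45/16]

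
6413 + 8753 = 15166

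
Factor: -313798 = -1 * 2^1 * 156899^1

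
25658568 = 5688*4511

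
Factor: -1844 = -1*2^2*461^1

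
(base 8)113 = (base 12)63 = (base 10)75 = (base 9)83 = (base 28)2j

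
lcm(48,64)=192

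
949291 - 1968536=-1019245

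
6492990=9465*686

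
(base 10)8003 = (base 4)1331003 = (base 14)2cb9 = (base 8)17503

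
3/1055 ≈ 0.00284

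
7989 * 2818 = 22513002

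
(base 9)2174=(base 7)4453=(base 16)646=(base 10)1606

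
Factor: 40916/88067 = 2^2 * 7^(-1) * 23^(-1) * 53^1 * 193^1 * 547^(-1)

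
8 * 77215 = 617720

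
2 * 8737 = 17474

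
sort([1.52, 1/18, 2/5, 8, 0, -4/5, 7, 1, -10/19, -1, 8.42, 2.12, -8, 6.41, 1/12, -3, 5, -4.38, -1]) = [-8, -4.38, -3, -1, -1, -4/5, -10/19, 0, 1/18, 1/12, 2/5, 1, 1.52, 2.12, 5, 6.41, 7, 8, 8.42]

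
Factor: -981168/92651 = -1*2^4*3^1*13^(-1)*7127^(-1)*20441^1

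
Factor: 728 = 2^3 * 7^1 * 13^1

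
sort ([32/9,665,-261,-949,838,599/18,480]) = [-949,-261,32/9,599/18,480,665,838]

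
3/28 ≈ 0.107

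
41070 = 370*111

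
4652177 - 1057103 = 3595074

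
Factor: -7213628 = -1 * 2^2 * 23^1 * 89^1 * 881^1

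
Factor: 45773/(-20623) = -1*7^1*13^1*41^(-1) = -91/41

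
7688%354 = 254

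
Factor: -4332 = -1*2^2*3^1*19^2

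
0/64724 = 0 = 0.00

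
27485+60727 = 88212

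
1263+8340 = 9603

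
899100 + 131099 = 1030199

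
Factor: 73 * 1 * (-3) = -1 * 3^1 * 73^1 = -219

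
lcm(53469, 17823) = 53469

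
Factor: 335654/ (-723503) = -1*2^1*11^1*17^ (-1)*19^1*53^ (-1) = -418/901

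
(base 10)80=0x50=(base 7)143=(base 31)2i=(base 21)3h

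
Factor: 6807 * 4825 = 3^1 * 5^2 * 193^1 * 2269^1 = 32843775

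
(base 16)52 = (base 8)122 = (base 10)82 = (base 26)34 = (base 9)101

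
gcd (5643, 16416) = 513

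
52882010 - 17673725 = 35208285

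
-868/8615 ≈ -0.101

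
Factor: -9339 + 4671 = -1*2^2*3^1*389^1 = -4668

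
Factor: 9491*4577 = 23^1*199^1*9491^1 = 43440307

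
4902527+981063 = 5883590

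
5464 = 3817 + 1647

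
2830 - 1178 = 1652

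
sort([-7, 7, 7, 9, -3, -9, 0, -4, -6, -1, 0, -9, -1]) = [-9, -9, -7, -6, -4, -3, -1, -1, 0, 0, 7, 7, 9]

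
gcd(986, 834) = 2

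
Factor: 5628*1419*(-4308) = -1*2^4*3^3*7^1*11^1*43^1*67^1*359^1 = -34404256656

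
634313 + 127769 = 762082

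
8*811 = 6488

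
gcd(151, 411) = 1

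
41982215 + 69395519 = 111377734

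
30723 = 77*399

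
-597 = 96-693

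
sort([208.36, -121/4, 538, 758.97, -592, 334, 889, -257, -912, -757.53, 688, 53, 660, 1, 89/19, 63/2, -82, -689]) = [-912, -757.53, -689, -592, -257, -82, -121/4, 1, 89/19, 63/2, 53, 208.36, 334, 538, 660, 688, 758.97, 889]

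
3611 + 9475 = 13086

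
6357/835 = 7 + 512/835 ≈ 7.61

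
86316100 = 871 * 99100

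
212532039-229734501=-17202462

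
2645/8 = 330 + 5/8 ≈ 330.63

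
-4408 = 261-4669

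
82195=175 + 82020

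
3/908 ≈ 0.00330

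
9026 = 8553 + 473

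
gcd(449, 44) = 1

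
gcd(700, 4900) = 700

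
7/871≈0.00804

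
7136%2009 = 1109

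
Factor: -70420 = -1 * 2^2 * 5^1 * 7^1 * 503^1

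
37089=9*4121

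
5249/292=17 + 285/292≈17.98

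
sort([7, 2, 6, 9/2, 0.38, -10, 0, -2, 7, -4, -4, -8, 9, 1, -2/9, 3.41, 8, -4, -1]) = [-10, -8, -4, -4, -4, -2, -1, -2/9, 0, 0.38, 1, 2, 3.41, 9/2, 6, 7, 7, 8, 9]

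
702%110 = 42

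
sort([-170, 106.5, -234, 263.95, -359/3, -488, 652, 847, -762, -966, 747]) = [-966, -762, -488, -234, -170, -359/3, 106.5, 263.95, 652, 747, 847]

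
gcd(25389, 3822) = 273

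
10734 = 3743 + 6991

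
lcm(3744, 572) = 41184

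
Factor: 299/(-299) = -1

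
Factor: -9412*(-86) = 2^3*13^1*43^1*181^1 = 809432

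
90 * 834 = 75060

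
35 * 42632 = 1492120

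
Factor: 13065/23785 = 3^1 * 13^1 * 71^(-1) = 39/71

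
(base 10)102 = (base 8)146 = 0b1100110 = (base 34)30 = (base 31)39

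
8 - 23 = -15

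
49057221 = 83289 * 589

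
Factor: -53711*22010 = -1*2^1*5^1*7^1*31^1*71^1*7673^1 = -1182179110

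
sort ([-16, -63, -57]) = [-63, -57, -16]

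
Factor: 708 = 2^2*3^1*59^1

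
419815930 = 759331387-339515457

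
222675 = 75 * 2969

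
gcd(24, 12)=12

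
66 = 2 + 64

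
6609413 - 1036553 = 5572860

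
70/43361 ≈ 0.00161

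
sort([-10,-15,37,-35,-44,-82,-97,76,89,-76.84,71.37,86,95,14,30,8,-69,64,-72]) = [-97,-82,-76.84,-72,-69,-44,-35,-15,-10,8,14,30,37,64,71.37,76,86,89,95]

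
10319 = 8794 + 1525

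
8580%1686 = 150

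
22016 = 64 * 344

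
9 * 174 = 1566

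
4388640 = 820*5352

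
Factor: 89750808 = 2^3 * 3^3 * 7^1 * 59359^1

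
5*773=3865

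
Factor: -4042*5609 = -1*2^1*43^1*47^1*71^1*79^1 = -22671578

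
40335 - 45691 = -5356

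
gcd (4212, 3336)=12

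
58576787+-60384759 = -1807972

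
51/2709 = 17/903 ≈ 0.0188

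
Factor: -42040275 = -1*3^1*5^2*487^1*1151^1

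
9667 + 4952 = 14619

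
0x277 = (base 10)631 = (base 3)212101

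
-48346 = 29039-77385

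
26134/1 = 26134 = 26134.00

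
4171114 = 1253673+2917441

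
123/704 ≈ 0.175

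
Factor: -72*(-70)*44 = 2^6*3^2*5^1*7^1*11^1 = 221760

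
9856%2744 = 1624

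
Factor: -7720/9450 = -1*2^2*3^(-3)*5^(-1)*7^(-1)*193^1 = -772/945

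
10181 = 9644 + 537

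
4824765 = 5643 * 855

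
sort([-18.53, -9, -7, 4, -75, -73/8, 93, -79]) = [-79, -75, -18.53, -73/8, -9, -7, 4, 93]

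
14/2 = 7 = 7.00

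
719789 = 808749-88960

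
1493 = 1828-335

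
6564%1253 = 299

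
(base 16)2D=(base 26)1J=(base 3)1200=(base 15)30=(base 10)45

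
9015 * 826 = 7446390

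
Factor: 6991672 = 2^3 * 873959^1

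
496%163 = 7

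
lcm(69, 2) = 138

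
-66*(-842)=55572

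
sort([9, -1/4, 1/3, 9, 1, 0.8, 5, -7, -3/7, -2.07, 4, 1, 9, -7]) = [-7, -7, -2.07, -3/7, -1/4, 1/3, 0.8, 1, 1, 4, 5, 9, 9, 9]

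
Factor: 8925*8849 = 3^1*5^2*7^1*17^1*8849^1 = 78977325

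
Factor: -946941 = -1*3^1*19^1*37^1*449^1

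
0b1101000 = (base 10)104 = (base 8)150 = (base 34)32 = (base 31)3b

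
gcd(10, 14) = 2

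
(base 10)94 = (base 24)3m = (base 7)163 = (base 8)136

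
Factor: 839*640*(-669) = -1*2^7*3^1*5^1*223^1*839^1 = -359226240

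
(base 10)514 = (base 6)2214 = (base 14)28a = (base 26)jk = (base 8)1002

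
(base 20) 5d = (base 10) 113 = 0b1110001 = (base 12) 95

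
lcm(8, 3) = 24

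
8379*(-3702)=-31019058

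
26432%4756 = 2652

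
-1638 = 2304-3942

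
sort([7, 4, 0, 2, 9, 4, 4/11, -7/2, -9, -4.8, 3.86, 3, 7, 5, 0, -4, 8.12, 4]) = [-9, -4.8, -4, -7/2, 0, 0, 4/11, 2, 3, 3.86, 4, 4, 4, 5, 7, 7, 8.12, 9]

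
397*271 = 107587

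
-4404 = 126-4530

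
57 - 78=-21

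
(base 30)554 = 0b1001000101110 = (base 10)4654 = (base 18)e6a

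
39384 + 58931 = 98315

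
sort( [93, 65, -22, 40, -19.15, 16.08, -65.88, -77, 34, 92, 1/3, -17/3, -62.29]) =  [-77, -65.88, -62.29, -22, -19.15, -17/3, 1/3, 16.08, 34, 40, 65, 92, 93]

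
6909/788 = 8 + 605/788 ≈ 8.77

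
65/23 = 2 + 19/23 ≈ 2.83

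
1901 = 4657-2756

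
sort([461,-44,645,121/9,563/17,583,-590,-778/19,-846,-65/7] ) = [-846,-590,-44,-778/19,-65/7,121/9,563/17,461,583,645] 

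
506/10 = 253/5 = 50.60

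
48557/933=52 + 41/933 ≈ 52.04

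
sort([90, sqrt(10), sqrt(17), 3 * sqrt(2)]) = [sqrt(10), sqrt(17), 3 * sqrt(2), 90]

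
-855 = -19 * 45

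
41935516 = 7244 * 5789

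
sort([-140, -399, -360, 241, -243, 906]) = [-399, -360, -243, -140, 241, 906]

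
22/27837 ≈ 0.000790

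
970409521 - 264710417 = 705699104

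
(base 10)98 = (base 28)3e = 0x62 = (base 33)2w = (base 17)5d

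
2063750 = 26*79375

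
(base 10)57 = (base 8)71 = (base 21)2f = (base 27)23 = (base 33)1o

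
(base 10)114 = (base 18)66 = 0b1110010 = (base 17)6c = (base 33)3f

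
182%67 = 48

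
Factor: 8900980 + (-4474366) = 2^1*3^2*31^1*7933^1 = 4426614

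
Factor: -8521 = -1*8521^1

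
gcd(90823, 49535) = 1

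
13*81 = 1053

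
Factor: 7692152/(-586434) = -1*2^2*3^(-1)*13^1*37^1*43^(-1)*1999^1*2273^(-1) = -3846076/293217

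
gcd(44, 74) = 2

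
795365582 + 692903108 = 1488268690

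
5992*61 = 365512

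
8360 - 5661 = 2699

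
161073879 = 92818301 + 68255578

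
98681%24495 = 701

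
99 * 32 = 3168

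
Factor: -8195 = -1 * 5^1 * 11^1 * 149^1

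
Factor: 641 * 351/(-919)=-1 * 3^3 * 13^1 * 641^1 * 919^(-1)=-224991/919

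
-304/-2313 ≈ 0.131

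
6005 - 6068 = -63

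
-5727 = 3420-9147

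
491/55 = 8 + 51/55 ≈ 8.93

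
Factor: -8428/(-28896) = 2^(-3)*3^(-1)*7^1 = 7/24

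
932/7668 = 233/1917 ≈ 0.122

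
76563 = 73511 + 3052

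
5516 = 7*788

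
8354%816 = 194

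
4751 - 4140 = 611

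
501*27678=13866678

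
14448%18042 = 14448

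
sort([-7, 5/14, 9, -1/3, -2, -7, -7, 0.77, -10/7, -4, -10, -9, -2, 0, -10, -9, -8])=[-10, -10, -9, -9, -8, -7, -7, -7, -4, -2, -2, -10/7, -1/3, 0, 5/14, 0.77, 9]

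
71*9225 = 654975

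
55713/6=9285 + 1/2=9285.50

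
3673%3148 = 525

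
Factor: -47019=-1*3^1*7^1*2239^1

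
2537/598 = 4+145/598 ≈ 4.24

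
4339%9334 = 4339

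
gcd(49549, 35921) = 1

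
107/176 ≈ 0.608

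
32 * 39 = 1248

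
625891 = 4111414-3485523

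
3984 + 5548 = 9532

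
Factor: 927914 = 2^1*13^1*89^1*401^1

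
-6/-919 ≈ 0.00653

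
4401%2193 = 15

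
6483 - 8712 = -2229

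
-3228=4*(-807)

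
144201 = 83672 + 60529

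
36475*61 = 2224975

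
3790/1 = 3790 = 3790.00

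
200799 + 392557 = 593356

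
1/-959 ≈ -0.00104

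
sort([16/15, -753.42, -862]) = [-862, -753.42, 16/15]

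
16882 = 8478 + 8404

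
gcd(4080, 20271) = 3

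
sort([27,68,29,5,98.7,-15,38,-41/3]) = [-15,-41/3,5,27,29,38,68,98.7]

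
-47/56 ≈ -0.839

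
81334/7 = 11619 + 1/7 ≈ 11619.14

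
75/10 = 7 + 1/2 = 7.50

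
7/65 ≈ 0.108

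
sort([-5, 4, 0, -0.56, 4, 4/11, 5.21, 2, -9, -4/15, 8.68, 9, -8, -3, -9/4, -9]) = [-9, -9, -8, -5, -3, -9/4, -0.56, -4/15, 0, 4/11, 2, 4, 4, 5.21, 8.68, 9]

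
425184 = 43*9888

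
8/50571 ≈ 0.000158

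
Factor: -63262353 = -1 * 3^1 * 7^1 * 11^1 * 137^1 * 1999^1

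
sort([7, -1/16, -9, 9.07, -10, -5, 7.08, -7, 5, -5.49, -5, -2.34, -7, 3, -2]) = [-10, -9, -7, -7, -5.49, -5, -5, -2.34, -2, -1/16, 3, 5, 7, 7.08, 9.07]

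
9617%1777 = 732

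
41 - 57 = -16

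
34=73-39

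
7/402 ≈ 0.0174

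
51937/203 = 255+172/203 ≈ 255.85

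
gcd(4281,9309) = 3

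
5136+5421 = 10557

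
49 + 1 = 50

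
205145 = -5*(-41029)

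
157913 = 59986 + 97927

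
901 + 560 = 1461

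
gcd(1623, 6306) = 3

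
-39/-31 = 1 + 8/31 ≈ 1.26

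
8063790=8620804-557014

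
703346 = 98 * 7177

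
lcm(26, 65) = 130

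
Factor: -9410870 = -1*2^1*5^1*7^1*233^1*577^1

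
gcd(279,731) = 1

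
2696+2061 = 4757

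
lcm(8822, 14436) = 158796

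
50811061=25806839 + 25004222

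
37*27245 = 1008065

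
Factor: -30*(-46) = 2^2*3^1*5^1*23^1 = 1380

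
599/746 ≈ 0.803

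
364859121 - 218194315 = 146664806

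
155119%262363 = 155119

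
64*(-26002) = -1664128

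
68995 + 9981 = 78976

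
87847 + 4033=91880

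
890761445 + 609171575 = 1499933020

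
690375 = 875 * 789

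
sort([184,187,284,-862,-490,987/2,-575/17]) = [-862,-490,-575/17,184,187,284,987/2]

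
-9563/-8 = 1195 + 3/8 ≈ 1195.38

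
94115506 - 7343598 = 86771908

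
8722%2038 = 570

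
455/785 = 91/157 ≈ 0.580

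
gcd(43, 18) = 1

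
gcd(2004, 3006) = 1002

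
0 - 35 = -35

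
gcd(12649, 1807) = 1807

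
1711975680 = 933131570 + 778844110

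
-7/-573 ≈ 0.0122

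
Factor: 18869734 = 2^1 * 13^1 * 59^1 * 12301^1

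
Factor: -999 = -1*3^3*37^1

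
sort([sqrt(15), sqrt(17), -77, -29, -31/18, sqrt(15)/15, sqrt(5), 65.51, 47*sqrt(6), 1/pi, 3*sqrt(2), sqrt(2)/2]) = [-77, -29, -31/18, sqrt(15)/15, 1/pi, sqrt(2)/2, sqrt(5), sqrt(15), sqrt(17), 3*sqrt(2), 65.51, 47*sqrt(6)]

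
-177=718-895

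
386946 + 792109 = 1179055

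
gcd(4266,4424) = 158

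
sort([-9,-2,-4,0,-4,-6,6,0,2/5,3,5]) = [-9,-6,-4,-4,-2,0,0,2/5,3,5,6]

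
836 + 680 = 1516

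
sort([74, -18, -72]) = [-72, -18, 74]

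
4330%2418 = 1912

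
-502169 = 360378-862547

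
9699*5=48495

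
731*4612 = 3371372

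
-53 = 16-69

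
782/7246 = 391/3623 ≈ 0.108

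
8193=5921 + 2272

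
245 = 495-250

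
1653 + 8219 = 9872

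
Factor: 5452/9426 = 2^1 * 3^(-1) * 29^1 * 47^1 * 1571^(-1) = 2726/4713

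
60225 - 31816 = 28409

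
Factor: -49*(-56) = 2^3*7^3 = 2744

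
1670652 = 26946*62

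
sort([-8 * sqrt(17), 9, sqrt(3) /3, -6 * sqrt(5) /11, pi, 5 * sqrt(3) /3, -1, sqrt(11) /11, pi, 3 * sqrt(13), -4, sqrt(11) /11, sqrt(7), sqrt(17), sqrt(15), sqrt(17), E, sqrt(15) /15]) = [-8 * sqrt(17), -4, -6 * sqrt(5) /11, -1, sqrt(15) /15, sqrt(11) /11, sqrt(11) /11, sqrt(3) /3, sqrt(7), E, 5 * sqrt(3) /3, pi, pi, sqrt(15), sqrt(17), sqrt(17), 9, 3 * sqrt(13)]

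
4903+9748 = 14651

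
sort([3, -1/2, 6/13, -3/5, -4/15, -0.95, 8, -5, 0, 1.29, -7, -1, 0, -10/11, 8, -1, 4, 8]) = [-7, -5, -1, -1, -0.95, -10/11, -3/5, -1/2, -4/15, 0, 0, 6/13, 1.29, 3, 4, 8, 8, 8]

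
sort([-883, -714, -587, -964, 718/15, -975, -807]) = [-975, -964, -883, -807, -714, -587, 718/15]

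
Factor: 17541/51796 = 2^(-2)*3^2*23^(-1)*563^(-1)*1949^1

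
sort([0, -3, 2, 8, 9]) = [-3, 0, 2, 8, 9]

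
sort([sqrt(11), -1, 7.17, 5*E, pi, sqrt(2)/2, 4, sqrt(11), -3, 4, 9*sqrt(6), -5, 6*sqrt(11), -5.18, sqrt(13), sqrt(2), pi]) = [-5.18, -5, -3, -1, sqrt(2)/2, sqrt(2), pi, pi, sqrt(11), sqrt(11), sqrt(13), 4, 4, 7.17, 5*E, 6*sqrt(11), 9*sqrt(6)]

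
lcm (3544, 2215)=17720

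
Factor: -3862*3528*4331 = -1*2^4*3^2*7^2*61^1*71^1*1931^1 = -59010464016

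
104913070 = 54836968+50076102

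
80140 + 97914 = 178054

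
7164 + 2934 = 10098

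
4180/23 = 181 + 17/23 ≈ 181.74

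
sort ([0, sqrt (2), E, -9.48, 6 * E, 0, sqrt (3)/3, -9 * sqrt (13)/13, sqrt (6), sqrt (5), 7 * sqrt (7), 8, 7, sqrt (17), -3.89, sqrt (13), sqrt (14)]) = [-9.48, -3.89, -9 * sqrt (13)/13, 0, 0, sqrt (3)/3, sqrt (2), sqrt (5), sqrt (6), E, sqrt (13), sqrt (14), sqrt (17), 7, 8, 6 * E, 7 * sqrt (7)]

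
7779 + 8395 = 16174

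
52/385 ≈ 0.135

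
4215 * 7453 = 31414395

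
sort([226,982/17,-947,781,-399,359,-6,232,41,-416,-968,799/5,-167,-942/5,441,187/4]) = [-968,-947,-416,-399,-942/5,-167,-6,41,187/4,982/17,799/5,226,232,359,441,781]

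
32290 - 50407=-18117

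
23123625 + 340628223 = 363751848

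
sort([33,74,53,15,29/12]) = [29/12,15,33,53,74]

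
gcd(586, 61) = 1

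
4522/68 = 133/2 = 66.50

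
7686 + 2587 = 10273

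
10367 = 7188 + 3179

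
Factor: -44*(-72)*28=2^7*3^2*7^1*11^1=88704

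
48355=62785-14430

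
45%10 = 5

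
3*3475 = 10425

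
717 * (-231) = -165627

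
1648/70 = 824/35 ≈ 23.54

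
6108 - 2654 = 3454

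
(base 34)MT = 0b1100001001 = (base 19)22H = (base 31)P2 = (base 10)777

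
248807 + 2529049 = 2777856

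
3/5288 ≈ 0.000567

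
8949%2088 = 597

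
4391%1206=773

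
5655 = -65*(-87)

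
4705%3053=1652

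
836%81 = 26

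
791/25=31 + 16/25=31.64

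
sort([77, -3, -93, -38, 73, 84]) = [-93, -38, -3, 73, 77, 84]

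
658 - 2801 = -2143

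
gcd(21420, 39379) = 1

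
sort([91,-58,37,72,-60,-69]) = [-69,-60,-58,37,72,91]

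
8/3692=2/923 ≈ 0.00217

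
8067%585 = 462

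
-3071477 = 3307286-6378763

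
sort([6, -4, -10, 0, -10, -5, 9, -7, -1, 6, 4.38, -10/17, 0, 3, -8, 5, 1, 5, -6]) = [-10, -10, -8, -7, -6, -5, -4, -1, -10/17, 0, 0, 1, 3, 4.38, 5, 5, 6, 6, 9]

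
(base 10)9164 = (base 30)a5e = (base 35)7gt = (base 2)10001111001100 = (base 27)cfb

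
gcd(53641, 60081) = 7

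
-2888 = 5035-7923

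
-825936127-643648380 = -1469584507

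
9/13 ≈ 0.692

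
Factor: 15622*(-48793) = -1*2^1*59^1*73^1*107^1*827^1 = -762244246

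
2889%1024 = 841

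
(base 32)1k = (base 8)64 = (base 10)52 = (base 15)37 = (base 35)1h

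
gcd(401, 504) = 1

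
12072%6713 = 5359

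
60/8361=20/2787 ≈ 0.00718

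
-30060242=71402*(-421)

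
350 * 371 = 129850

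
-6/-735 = 2/245 ≈ 0.00816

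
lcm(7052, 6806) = 585316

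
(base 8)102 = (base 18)3c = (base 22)30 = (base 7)123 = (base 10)66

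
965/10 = 96 + 1/2 = 96.50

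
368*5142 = 1892256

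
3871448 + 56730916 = 60602364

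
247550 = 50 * 4951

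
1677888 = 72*23304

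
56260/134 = 28130/67 ≈ 419.85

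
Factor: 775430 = 2^1 * 5^1 * 77543^1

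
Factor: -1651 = -1*13^1*127^1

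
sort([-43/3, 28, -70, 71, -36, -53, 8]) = [-70, -53, -36, -43/3, 8, 28, 71]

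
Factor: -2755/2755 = -1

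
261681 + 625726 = 887407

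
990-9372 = -8382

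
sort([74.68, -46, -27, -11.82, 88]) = [-46, -27, -11.82, 74.68, 88]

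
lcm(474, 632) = 1896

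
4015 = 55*73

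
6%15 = 6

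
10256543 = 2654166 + 7602377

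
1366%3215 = 1366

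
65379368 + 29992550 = 95371918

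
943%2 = 1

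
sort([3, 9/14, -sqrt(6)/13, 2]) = [-sqrt(6)/13, 9/14, 2, 3]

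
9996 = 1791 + 8205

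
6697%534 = 289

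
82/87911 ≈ 0.000933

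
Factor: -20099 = -1 * 101^1 * 199^1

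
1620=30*54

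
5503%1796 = 115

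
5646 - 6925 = -1279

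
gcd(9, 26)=1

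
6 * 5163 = 30978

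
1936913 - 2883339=-946426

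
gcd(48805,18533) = 43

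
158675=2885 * 55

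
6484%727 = 668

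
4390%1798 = 794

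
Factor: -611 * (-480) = 2^5 * 3^1 * 5^1 * 13^1 * 47^1 = 293280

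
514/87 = 5 + 79/87 ≈ 5.91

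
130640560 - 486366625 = -355726065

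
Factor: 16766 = 2^1 * 83^1 * 101^1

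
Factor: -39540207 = -1 * 3^1 * 7^2 * 47^1 * 59^1 * 97^1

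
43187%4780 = 167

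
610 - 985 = -375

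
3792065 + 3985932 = 7777997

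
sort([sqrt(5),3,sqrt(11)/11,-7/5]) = [-7/5,sqrt(11)/11,sqrt(5),3]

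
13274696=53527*248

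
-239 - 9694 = -9933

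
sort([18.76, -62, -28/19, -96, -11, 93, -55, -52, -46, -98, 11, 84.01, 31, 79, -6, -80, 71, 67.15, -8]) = [-98, -96, -80, -62, -55, -52, -46, -11, -8, -6, -28/19, 11, 18.76, 31, 67.15, 71, 79, 84.01, 93]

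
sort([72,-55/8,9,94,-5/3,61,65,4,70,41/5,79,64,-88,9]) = [-88,-55/8,-5/3,4,41/5,9,9,61,64,65,70,72,79,94]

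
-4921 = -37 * 133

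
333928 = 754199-420271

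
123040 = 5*24608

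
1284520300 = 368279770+916240530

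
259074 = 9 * 28786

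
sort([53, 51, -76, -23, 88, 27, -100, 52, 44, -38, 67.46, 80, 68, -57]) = [-100, -76, -57, -38, -23, 27, 44, 51, 52, 53, 67.46, 68, 80, 88]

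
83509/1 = 83509 = 83509.00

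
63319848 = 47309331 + 16010517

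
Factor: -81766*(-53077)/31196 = 2^(-1)*11^(-1)*709^(-1)*40883^1*53077^1 = 2169946991/15598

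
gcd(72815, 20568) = 1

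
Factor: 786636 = 2^2 * 3^2 * 21851^1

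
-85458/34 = -2513-8/17 ≈ -2513.47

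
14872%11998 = 2874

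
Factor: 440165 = 5^1 * 11^1 * 53^1 * 151^1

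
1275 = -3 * (-425)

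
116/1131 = 4/39≈0.103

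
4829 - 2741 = 2088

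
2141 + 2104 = 4245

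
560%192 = 176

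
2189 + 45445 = 47634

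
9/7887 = 3/2629 ≈ 0.00114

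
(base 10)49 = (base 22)25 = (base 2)110001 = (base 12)41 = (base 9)54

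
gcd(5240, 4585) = 655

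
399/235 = 1 + 164/235 ≈ 1.70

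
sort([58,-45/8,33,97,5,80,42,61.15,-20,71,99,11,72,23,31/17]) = [-20,-45/8,31/17,5,11,23,33,42,58,61.15,71,72,80,97,99]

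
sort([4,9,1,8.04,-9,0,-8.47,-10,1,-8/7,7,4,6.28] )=[-10,-9,-8.47,-8/7,0,1,1,4,4,6.28,7,8.04,9] 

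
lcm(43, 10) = 430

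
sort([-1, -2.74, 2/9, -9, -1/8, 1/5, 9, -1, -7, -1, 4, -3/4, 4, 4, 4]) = [-9, -7, -2.74, -1, -1, -1, -3/4, -1/8, 1/5, 2/9, 4, 4, 4, 4, 9]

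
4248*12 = 50976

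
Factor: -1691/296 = -1*2^ (-3)*19^1*37^ (-1)*89^1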